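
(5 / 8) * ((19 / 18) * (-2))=-95 / 72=-1.32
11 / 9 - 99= -880 / 9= -97.78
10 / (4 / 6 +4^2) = 0.60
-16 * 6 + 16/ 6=-280/ 3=-93.33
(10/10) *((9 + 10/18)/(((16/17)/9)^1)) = 731/8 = 91.38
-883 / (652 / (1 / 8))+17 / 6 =2.66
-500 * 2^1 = -1000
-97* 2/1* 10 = -1940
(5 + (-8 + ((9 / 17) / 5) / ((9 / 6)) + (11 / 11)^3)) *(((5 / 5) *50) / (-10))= 164 / 17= 9.65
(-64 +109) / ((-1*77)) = -45 / 77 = -0.58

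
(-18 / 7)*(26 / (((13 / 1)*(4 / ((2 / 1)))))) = -18 / 7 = -2.57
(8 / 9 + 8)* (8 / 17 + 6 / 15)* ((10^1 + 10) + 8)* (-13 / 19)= -430976 / 2907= -148.25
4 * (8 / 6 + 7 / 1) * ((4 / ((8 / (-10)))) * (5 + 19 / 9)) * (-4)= 4740.74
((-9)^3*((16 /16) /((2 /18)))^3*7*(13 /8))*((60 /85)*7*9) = -9140253759 /34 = -268830992.91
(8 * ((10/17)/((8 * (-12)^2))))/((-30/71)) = -71/7344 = -0.01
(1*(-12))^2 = 144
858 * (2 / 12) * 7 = 1001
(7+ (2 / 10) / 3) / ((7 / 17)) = 1802 / 105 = 17.16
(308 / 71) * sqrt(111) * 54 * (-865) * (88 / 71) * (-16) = 20256445440 * sqrt(111) / 5041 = 42335825.32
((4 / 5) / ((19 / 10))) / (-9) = -8 / 171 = -0.05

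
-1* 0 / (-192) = 0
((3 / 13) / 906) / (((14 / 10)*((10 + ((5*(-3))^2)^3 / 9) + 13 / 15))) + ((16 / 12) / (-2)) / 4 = -260866536433 / 1565199219948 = -0.17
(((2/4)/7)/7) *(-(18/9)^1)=-1/49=-0.02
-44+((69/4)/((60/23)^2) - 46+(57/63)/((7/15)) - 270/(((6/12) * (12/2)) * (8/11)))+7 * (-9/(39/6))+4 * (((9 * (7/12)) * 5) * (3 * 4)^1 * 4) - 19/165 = 162144764009/33633600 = 4820.92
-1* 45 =-45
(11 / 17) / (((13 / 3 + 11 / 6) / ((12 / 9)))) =88 / 629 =0.14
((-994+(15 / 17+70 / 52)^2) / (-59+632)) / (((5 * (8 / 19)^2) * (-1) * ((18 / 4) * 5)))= 23250998117 / 268664572800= 0.09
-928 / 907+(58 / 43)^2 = 1335276 / 1677043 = 0.80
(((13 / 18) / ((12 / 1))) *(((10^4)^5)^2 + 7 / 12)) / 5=1560000000000000000000000000000000000000091 / 12960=120370370370370370370370400000000000000.00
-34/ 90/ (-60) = 17/ 2700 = 0.01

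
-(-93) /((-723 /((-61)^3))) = 7036411 /241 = 29196.73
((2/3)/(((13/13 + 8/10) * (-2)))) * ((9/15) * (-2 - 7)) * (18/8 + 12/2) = 33/4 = 8.25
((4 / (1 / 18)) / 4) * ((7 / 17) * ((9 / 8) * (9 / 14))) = 729 / 136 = 5.36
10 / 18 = 5 / 9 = 0.56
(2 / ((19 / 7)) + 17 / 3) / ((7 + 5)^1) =365 / 684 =0.53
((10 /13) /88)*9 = 45 /572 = 0.08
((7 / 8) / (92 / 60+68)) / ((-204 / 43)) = -215 / 81056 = -0.00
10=10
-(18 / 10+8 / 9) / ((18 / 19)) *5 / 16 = -2299 / 2592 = -0.89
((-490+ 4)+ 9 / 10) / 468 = -539 / 520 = -1.04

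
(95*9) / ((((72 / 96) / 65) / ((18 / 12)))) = 111150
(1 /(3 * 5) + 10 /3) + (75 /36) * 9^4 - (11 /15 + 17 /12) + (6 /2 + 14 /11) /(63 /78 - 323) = 1259648268 /92147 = 13669.99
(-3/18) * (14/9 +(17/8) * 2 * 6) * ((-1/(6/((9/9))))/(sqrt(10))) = 487 * sqrt(10)/6480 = 0.24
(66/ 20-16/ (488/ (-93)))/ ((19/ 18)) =34857/ 5795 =6.02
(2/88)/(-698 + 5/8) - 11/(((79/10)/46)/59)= -18321101418/4848151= -3778.99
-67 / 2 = -33.50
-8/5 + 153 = 757/5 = 151.40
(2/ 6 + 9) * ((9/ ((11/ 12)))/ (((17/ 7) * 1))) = 7056/ 187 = 37.73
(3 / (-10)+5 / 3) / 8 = 0.17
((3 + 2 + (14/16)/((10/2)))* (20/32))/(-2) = -207/128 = -1.62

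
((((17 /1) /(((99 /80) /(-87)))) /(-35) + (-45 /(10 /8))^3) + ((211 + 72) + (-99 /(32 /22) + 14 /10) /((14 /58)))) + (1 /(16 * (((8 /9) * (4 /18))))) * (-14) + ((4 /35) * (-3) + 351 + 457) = -6772816301 /147840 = -45811.80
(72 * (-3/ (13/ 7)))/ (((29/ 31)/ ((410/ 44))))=-4804380/ 4147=-1158.52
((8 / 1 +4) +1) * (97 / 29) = 1261 / 29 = 43.48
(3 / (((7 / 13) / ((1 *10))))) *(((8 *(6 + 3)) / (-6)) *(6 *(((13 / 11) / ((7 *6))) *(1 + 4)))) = -304200 / 539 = -564.38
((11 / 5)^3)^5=4177248169415651 / 30517578125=136880.07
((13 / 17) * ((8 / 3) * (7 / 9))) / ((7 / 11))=1144 / 459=2.49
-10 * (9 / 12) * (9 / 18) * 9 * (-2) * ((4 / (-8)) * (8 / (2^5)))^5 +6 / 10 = 195933 / 327680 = 0.60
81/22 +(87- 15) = 1665/22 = 75.68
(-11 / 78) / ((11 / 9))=-3 / 26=-0.12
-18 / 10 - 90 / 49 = -891 / 245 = -3.64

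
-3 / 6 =-1 / 2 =-0.50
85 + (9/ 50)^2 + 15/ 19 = 4076539/ 47500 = 85.82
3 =3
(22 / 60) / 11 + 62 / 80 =97 / 120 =0.81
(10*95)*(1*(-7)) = -6650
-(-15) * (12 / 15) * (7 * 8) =672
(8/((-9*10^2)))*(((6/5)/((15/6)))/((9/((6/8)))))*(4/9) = -8/50625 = -0.00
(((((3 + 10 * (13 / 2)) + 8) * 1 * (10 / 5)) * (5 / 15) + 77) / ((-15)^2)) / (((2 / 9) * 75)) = 383 / 11250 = 0.03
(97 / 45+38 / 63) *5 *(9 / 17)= 869 / 119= 7.30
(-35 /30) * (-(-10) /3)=-35 /9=-3.89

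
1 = 1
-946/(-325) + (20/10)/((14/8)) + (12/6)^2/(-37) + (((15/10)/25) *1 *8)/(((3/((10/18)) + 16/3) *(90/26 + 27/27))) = 222082808/56144725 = 3.96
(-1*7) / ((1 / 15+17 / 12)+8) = -420 / 569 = -0.74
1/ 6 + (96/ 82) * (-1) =-247/ 246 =-1.00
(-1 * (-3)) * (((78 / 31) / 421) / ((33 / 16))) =1248 / 143561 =0.01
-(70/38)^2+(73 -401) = -119633/361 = -331.39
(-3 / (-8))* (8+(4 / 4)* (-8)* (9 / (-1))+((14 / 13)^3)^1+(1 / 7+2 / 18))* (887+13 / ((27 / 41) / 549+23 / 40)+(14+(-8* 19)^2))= 279005106241865 / 379925013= 734368.88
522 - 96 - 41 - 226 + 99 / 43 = 6936 / 43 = 161.30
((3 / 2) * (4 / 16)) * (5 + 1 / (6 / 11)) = 41 / 16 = 2.56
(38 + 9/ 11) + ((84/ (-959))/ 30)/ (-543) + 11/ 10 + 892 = 1525179169/ 1636602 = 931.92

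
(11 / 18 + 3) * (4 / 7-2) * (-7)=325 / 9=36.11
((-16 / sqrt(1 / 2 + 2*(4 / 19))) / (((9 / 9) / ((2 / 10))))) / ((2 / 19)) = -152*sqrt(1330) / 175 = -31.68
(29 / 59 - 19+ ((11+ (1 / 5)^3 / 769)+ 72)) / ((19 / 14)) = 47.52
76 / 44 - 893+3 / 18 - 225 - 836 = -128839 / 66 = -1952.11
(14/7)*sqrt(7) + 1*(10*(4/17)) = 40/17 + 2*sqrt(7) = 7.64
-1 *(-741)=741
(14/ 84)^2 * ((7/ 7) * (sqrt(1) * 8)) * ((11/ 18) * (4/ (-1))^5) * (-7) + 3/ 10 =788723/ 810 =973.73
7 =7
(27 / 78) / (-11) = -9 / 286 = -0.03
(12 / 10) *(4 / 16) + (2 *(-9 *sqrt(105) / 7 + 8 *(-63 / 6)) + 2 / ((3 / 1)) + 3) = -4921 / 30 - 18 *sqrt(105) / 7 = -190.38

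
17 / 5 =3.40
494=494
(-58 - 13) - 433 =-504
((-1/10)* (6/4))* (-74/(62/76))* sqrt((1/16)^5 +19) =2109* sqrt(19922945)/158720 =59.31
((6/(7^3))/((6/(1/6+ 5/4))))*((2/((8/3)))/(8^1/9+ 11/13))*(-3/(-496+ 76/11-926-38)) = 2431/659525888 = 0.00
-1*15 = -15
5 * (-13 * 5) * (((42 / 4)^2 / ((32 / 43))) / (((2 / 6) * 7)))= -2641275 / 128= -20634.96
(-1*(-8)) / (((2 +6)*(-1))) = -1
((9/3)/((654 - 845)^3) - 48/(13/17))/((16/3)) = -17057348325/1449317168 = -11.77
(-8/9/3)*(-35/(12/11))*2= 1540/81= 19.01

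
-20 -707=-727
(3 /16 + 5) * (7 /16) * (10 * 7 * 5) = 101675 /128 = 794.34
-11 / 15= -0.73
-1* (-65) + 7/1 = 72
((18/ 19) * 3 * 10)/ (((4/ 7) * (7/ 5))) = 675/ 19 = 35.53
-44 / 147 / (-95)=44 / 13965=0.00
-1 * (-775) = 775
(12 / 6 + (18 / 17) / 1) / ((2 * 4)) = 13 / 34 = 0.38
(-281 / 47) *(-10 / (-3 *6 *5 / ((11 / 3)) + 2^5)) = 15455 / 1927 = 8.02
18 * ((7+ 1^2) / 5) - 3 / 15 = 143 / 5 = 28.60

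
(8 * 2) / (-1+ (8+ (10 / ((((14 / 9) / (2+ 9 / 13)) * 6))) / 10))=832 / 379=2.20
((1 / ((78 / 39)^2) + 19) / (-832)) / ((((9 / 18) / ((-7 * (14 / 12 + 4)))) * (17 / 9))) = 50127 / 56576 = 0.89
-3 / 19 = -0.16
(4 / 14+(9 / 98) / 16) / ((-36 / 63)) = -457 / 896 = -0.51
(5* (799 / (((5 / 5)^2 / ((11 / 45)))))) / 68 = 517 / 36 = 14.36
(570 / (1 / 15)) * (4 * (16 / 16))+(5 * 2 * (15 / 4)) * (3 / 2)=137025 / 4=34256.25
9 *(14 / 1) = 126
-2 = -2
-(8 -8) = 0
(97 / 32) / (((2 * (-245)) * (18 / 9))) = -97 / 31360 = -0.00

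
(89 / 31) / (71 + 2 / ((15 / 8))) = 1335 / 33511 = 0.04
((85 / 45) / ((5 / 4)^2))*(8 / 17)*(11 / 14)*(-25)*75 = -17600 / 21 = -838.10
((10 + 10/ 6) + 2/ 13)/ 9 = 461/ 351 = 1.31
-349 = -349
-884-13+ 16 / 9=-8057 / 9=-895.22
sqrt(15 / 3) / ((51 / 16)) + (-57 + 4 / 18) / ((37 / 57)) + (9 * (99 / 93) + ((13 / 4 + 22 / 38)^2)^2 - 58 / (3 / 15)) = -17558275593151 / 114799247616 + 16 * sqrt(5) / 51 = -152.25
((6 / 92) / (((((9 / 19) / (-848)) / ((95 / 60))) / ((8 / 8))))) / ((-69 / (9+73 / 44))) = 8973377 / 314226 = 28.56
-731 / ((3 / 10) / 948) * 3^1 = -6929880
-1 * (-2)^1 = 2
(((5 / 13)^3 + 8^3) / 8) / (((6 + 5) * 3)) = 1124989 / 580008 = 1.94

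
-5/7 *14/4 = -5/2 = -2.50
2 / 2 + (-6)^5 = -7775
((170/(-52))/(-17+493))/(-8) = 5/5824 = 0.00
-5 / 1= -5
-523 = -523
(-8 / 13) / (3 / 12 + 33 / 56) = -448 / 611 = -0.73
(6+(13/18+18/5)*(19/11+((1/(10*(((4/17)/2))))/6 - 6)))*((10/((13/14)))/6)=-9858919/463320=-21.28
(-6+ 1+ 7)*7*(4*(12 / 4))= 168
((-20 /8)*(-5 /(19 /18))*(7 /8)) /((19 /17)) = 26775 /2888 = 9.27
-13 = -13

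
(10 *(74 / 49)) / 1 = 740 / 49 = 15.10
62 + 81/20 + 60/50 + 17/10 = 1379/20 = 68.95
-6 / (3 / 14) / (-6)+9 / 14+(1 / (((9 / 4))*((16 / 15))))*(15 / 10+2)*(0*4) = 223 / 42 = 5.31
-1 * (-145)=145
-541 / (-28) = 541 / 28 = 19.32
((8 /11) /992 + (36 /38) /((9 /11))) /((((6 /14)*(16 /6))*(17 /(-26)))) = -2732457 /1762288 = -1.55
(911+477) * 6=8328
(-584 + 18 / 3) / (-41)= 578 / 41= 14.10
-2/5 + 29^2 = 4203/5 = 840.60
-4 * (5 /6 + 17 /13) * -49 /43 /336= 1169 /40248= 0.03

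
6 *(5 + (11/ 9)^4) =94892/ 2187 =43.39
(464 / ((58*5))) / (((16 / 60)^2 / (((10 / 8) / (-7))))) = -225 / 56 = -4.02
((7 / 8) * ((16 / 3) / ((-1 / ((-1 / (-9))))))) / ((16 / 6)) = -7 / 36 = -0.19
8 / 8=1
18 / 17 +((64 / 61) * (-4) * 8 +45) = 12947 / 1037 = 12.49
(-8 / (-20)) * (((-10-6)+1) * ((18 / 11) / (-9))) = 1.09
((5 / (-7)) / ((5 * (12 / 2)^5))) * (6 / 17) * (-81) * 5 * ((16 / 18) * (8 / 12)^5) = 80 / 260253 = 0.00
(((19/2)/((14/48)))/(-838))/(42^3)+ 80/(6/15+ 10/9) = 32595015277/615683628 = 52.94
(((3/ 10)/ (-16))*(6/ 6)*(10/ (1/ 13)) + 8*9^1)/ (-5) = -1113/ 80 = -13.91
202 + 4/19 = 3842/19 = 202.21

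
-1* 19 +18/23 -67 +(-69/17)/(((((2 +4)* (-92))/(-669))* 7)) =-1881307/21896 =-85.92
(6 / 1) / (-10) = -3 / 5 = -0.60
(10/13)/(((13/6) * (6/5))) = 50/169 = 0.30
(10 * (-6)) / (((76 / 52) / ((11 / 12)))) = -715 / 19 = -37.63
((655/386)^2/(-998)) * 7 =-3003175/148698008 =-0.02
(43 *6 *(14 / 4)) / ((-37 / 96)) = -86688 / 37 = -2342.92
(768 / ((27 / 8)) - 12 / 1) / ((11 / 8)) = 15520 / 99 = 156.77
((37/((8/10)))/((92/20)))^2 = 855625/8464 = 101.09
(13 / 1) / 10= 13 / 10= 1.30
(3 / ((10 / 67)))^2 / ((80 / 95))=767619 / 1600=479.76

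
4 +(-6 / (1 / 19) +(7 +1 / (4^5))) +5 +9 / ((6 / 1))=-98815 / 1024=-96.50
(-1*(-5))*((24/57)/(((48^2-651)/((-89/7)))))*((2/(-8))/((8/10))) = 2225/439698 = 0.01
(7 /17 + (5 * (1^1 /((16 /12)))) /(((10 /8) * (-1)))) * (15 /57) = -220 /323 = -0.68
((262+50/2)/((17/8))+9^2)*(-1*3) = -11019/17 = -648.18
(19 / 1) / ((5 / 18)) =342 / 5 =68.40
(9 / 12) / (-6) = -1 / 8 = -0.12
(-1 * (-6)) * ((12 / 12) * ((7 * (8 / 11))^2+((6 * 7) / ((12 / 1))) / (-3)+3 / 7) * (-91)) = -1663493 / 121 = -13747.88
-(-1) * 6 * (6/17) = 36/17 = 2.12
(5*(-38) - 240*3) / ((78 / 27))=-315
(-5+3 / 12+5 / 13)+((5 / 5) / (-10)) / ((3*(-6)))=-5101 / 1170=-4.36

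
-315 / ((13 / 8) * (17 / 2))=-5040 / 221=-22.81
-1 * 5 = -5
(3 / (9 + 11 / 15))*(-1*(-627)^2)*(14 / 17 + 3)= -1149902325 / 2482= -463296.67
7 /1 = 7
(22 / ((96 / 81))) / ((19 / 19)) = 297 / 16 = 18.56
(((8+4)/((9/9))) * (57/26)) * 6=2052/13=157.85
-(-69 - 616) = 685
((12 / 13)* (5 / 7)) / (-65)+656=776036 / 1183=655.99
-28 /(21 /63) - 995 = -1079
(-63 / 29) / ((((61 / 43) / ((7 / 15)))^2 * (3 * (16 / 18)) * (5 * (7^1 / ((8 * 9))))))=-2446227 / 13488625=-0.18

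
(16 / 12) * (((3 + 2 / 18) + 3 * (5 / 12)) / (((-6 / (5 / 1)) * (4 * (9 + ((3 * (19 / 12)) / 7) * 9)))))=-5495 / 68526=-0.08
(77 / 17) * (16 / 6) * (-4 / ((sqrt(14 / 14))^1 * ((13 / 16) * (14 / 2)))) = -5632 / 663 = -8.49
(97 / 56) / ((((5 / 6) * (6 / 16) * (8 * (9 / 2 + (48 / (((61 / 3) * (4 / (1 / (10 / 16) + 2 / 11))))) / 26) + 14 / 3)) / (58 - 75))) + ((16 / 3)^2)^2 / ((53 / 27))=1223366163337 / 2984713179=409.88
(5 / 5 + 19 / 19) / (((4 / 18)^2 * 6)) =27 / 4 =6.75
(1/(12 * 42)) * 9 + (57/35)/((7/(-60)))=-5465/392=-13.94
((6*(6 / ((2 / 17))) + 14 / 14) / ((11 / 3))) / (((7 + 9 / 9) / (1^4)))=921 / 88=10.47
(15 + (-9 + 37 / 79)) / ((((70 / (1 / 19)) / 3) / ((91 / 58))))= 19929 / 870580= 0.02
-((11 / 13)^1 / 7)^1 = -0.12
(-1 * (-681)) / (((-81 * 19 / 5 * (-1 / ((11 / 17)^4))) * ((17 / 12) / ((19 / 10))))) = 6647014 / 12778713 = 0.52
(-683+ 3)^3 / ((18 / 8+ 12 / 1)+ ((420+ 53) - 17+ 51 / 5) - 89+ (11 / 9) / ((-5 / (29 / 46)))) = -803565.81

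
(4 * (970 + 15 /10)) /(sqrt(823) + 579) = 1124997 /167209 - 1943 * sqrt(823) /167209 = 6.39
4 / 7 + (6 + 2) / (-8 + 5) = -44 / 21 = -2.10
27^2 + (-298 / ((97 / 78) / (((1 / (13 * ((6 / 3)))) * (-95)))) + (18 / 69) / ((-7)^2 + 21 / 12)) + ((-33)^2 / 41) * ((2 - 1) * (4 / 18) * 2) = 30013879507 / 18568613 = 1616.38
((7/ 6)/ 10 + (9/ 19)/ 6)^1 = 223/ 1140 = 0.20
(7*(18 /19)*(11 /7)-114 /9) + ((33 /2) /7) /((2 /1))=-1703 /1596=-1.07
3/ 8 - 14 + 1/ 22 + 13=-51/ 88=-0.58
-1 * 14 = -14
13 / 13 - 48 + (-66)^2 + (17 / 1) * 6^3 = 7981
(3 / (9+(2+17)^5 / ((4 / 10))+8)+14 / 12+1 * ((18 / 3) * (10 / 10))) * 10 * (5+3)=7098170440 / 12380529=573.33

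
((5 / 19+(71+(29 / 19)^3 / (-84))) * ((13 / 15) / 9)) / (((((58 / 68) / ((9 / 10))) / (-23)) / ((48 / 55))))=-834309529924 / 5743555125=-145.26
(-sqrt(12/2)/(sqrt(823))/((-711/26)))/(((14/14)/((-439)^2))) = 5010746 *sqrt(4938)/585153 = 601.74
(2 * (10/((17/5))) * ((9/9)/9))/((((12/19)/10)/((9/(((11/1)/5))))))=23750/561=42.34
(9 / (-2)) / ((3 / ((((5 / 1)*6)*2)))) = -90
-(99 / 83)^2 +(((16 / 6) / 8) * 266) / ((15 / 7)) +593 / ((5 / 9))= 68657122 / 62001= 1107.36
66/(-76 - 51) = -66/127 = -0.52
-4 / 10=-0.40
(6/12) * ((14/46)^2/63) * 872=3052/4761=0.64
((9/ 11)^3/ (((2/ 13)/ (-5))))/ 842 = -47385/ 2241404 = -0.02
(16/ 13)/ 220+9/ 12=0.76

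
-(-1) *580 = 580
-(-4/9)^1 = 4/9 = 0.44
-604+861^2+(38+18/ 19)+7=14074496/ 19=740762.95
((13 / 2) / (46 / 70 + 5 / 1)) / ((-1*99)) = -455 / 39204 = -0.01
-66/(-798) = 11/133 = 0.08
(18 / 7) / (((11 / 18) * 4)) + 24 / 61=6789 / 4697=1.45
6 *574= 3444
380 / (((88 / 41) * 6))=3895 / 132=29.51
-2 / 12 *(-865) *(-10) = -4325 / 3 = -1441.67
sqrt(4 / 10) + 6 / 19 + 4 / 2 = sqrt(10) / 5 + 44 / 19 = 2.95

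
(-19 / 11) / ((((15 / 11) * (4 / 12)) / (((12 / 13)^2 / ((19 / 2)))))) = -288 / 845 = -0.34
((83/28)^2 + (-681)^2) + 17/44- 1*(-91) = 4000338759/8624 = 463861.17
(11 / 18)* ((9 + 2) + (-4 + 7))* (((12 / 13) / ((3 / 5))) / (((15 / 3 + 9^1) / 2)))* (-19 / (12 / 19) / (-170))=3971 / 11934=0.33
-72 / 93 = -0.77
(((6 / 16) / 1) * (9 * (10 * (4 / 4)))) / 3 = 45 / 4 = 11.25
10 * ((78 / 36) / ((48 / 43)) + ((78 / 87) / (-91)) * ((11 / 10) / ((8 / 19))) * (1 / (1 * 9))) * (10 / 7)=2832745 / 102312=27.69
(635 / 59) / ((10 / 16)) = 1016 / 59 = 17.22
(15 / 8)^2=225 / 64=3.52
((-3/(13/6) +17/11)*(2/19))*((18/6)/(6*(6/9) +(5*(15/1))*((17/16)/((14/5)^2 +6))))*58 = 44310144/146769623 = 0.30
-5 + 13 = 8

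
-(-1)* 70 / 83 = 0.84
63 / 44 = 1.43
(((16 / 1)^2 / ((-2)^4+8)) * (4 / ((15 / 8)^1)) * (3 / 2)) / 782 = 256 / 5865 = 0.04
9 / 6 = 3 / 2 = 1.50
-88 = -88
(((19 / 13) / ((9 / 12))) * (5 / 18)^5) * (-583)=-34615625 / 18423288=-1.88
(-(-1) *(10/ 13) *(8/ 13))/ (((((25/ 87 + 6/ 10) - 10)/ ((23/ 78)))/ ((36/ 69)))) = -17400/ 2177227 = -0.01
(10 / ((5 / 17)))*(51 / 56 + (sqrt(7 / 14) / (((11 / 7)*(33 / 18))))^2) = 13533411 / 409948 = 33.01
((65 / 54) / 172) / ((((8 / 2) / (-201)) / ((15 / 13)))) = -1675 / 4128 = -0.41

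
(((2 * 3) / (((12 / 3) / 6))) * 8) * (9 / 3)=216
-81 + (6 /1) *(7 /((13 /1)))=-1011 /13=-77.77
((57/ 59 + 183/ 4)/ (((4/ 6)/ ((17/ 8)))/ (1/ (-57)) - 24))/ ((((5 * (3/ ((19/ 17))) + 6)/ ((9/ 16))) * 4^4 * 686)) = -72675/ 395060707328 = -0.00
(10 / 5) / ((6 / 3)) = 1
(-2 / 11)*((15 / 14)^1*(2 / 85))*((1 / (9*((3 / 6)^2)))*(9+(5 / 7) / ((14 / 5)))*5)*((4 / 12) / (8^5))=-4535 / 4728987648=-0.00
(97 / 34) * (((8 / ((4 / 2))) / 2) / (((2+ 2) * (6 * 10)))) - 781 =-3186383 / 4080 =-780.98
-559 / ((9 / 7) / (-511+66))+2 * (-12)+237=1743202 / 9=193689.11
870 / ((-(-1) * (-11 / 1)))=-79.09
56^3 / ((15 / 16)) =2809856 / 15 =187323.73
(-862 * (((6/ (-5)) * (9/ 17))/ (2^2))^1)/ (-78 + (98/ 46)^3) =-141587379/ 70667045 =-2.00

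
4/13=0.31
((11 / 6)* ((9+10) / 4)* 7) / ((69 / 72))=1463 / 23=63.61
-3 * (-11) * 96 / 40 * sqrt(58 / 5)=269.75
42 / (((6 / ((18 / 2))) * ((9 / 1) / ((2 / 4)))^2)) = 7 / 36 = 0.19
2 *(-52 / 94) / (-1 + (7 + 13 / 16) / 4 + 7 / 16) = -3328 / 4183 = -0.80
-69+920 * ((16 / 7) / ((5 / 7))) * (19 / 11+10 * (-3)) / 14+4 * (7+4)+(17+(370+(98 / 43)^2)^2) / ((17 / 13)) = 455087731386984 / 4475210509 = 101690.80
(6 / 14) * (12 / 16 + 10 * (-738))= -88551 / 28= -3162.54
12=12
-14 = -14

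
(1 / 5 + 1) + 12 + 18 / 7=15.77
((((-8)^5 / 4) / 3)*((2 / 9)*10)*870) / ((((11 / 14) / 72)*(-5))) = 96754967.27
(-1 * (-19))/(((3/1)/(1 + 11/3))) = 266/9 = 29.56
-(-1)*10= 10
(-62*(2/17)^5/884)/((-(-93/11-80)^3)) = -0.00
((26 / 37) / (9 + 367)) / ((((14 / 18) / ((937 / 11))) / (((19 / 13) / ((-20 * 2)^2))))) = 160227 / 856979200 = 0.00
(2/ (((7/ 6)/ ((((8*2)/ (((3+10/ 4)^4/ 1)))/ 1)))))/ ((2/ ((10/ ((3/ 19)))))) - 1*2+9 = 814689/ 102487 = 7.95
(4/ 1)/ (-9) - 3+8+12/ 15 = 241/ 45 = 5.36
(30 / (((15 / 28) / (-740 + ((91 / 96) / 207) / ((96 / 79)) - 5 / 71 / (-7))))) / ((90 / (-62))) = 21749761443877 / 761892480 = 28547.02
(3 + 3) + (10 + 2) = 18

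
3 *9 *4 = 108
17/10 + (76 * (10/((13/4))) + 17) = 252.55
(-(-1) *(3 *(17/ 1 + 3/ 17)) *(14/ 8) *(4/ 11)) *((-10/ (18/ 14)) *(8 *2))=-2289280/ 561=-4080.71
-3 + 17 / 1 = 14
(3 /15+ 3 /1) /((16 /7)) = 1.40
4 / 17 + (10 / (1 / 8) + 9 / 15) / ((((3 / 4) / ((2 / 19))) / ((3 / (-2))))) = -27024 / 1615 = -16.73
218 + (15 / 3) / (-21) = 4573 / 21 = 217.76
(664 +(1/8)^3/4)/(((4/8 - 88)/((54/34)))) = -12.05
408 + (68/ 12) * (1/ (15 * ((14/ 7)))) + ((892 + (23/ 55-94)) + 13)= 1207411/ 990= 1219.61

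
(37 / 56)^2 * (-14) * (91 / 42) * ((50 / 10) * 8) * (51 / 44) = -1512745 / 2464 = -613.94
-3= -3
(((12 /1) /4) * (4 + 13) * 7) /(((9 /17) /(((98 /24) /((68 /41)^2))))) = 576583 /576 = 1001.01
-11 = -11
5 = 5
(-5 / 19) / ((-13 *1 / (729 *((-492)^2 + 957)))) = 885811545 / 247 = 3586281.56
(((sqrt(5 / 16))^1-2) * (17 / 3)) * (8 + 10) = -204 + 51 * sqrt(5) / 2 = -146.98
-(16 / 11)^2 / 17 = -256 / 2057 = -0.12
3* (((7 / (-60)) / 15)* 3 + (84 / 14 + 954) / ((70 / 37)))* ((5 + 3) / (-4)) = -1065551 / 350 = -3044.43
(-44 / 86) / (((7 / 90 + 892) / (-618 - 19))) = 1261260 / 3452341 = 0.37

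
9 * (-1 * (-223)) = 2007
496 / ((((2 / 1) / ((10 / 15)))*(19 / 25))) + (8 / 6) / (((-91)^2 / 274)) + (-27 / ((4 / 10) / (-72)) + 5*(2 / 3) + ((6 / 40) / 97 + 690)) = 1761502988737 / 305237660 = 5770.92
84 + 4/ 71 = 5968/ 71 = 84.06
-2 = -2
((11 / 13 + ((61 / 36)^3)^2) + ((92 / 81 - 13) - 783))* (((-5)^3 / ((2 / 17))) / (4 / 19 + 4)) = 176030906045761225 / 905541451776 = 194392.99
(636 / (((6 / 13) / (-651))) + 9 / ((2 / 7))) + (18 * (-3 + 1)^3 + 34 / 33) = -897189.47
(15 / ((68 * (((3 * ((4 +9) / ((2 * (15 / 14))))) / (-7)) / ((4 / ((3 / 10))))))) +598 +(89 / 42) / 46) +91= 293720377 / 426972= 687.91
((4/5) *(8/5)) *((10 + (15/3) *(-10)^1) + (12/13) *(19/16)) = -16184/325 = -49.80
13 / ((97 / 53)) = 7.10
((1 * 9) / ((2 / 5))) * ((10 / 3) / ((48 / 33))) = 825 / 16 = 51.56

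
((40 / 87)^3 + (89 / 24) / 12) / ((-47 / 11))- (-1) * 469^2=217846753329539 / 990388512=219960.90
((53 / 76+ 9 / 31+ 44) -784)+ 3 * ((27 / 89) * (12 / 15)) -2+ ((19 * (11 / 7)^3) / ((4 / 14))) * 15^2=2944737694981 / 51372580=57321.20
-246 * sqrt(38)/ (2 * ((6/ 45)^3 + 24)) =-415125 * sqrt(38)/ 81008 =-31.59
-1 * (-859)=859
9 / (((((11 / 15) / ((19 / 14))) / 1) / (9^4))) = 109278.99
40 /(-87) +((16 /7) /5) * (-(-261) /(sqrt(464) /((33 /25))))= -40 /87 +1188 * sqrt(29) /875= 6.85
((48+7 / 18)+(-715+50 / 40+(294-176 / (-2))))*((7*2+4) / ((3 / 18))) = -30603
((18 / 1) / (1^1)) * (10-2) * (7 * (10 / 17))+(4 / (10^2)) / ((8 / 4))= 504017 / 850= 592.96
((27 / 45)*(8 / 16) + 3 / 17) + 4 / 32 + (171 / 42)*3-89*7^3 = -145247517 / 4760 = -30514.18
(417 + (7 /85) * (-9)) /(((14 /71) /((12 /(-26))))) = -974.32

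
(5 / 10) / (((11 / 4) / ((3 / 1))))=6 / 11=0.55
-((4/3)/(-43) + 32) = -4124/129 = -31.97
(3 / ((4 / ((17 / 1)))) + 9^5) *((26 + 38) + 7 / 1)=16773537 / 4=4193384.25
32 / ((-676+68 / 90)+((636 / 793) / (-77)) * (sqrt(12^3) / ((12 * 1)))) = -40785318604190160 / 860626866366938329+1258247390400 * sqrt(3) / 860626866366938329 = -0.05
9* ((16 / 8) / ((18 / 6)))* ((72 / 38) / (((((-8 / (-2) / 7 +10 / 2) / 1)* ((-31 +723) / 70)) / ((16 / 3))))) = 1.10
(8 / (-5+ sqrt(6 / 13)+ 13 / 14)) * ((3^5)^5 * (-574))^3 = 60124930143880792264250513393661206709651441408 * sqrt(78) / 13687+ 3182326659758261933414973601764496726560837005952 / 13687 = 271303840497821570332727100000000000000000000.00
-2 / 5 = -0.40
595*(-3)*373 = -665805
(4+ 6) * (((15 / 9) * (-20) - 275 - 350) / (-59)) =19750 / 177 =111.58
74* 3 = 222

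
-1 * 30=-30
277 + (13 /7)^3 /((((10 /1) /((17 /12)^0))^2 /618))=5429423 /17150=316.58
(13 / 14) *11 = 143 / 14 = 10.21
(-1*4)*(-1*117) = 468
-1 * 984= -984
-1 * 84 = -84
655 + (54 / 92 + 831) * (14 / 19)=554006 / 437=1267.75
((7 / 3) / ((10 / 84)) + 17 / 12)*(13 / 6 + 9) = 84487 / 360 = 234.69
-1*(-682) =682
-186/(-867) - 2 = -1.79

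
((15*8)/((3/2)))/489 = 80/489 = 0.16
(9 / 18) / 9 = 1 / 18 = 0.06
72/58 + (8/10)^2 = 1364/725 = 1.88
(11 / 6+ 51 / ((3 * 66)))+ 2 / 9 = 229 / 99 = 2.31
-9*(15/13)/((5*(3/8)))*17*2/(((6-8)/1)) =1224/13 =94.15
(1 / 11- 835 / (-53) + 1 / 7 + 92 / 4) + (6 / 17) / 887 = 2399274334 / 61537399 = 38.99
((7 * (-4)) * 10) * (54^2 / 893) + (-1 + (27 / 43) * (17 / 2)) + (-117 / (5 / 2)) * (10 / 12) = -72879313 / 76798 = -948.97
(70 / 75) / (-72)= -7 / 540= -0.01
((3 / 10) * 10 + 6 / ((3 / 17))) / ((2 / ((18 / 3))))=111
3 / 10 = 0.30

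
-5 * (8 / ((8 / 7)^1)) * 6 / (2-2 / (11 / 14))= 385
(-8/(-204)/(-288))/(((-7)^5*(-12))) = -1/1481167296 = -0.00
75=75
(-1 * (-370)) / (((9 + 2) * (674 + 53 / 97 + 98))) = 35890 / 824307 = 0.04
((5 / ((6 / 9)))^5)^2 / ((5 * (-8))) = -115330078125 / 8192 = -14078378.68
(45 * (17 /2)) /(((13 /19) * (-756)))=-1615 /2184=-0.74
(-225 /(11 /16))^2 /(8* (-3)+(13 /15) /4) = -777600000 /172667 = -4503.47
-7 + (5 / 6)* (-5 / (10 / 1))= -89 / 12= -7.42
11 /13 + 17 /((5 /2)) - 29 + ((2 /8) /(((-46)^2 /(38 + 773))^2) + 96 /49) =-1104230806743 /57042789440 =-19.36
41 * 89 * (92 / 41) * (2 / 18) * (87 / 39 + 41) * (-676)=-26587345.78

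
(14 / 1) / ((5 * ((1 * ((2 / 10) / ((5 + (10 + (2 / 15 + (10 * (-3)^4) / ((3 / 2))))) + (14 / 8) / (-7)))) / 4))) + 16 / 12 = 155374 / 5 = 31074.80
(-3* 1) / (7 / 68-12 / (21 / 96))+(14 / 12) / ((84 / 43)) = 1223525 / 1876536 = 0.65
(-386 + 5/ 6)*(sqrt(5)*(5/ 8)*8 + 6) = -11555*sqrt(5)/ 6 - 2311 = -6617.29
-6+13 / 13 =-5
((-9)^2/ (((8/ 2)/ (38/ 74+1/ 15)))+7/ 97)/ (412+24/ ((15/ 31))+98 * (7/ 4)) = 424249/ 22721959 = 0.02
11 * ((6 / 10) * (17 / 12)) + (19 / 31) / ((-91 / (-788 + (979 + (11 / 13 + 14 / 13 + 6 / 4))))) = 5897401 / 733460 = 8.04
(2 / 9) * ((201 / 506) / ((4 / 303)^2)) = 2050401 / 4048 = 506.52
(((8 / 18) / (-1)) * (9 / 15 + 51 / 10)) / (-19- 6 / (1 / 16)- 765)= 19 / 6600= 0.00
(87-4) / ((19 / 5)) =415 / 19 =21.84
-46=-46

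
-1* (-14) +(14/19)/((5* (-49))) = 9308/665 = 14.00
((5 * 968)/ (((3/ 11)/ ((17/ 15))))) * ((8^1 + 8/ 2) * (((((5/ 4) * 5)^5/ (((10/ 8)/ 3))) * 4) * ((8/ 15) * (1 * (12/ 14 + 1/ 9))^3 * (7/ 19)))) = 8024842323437500/ 2036097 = 3941286846.08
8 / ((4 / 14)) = 28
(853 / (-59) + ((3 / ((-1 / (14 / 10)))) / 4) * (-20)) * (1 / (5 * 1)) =386 / 295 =1.31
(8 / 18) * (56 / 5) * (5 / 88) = 28 / 99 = 0.28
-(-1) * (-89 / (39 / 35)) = -3115 / 39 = -79.87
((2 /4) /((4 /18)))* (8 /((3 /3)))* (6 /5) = 108 /5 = 21.60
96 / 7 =13.71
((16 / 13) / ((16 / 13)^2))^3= 2197 / 4096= 0.54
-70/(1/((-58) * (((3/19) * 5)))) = 60900/19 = 3205.26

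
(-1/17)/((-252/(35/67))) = 5/41004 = 0.00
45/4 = 11.25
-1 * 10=-10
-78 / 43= -1.81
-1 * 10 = -10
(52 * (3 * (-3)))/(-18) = 26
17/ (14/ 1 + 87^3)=0.00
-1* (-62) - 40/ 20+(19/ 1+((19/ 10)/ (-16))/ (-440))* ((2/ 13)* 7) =36819333/ 457600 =80.46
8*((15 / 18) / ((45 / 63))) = 28 / 3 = 9.33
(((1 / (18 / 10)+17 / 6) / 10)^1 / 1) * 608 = 206.04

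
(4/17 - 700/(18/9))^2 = 122335.35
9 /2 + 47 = 103 /2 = 51.50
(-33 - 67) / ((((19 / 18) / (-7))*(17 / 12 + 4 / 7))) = 1058400 / 3173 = 333.56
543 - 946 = -403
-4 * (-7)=28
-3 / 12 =-0.25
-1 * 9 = -9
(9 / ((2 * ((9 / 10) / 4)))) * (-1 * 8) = -160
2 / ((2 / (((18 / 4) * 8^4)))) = 18432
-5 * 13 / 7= -65 / 7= -9.29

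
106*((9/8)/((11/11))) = 477/4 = 119.25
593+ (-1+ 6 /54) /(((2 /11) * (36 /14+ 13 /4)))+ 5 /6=1739843 /2934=592.99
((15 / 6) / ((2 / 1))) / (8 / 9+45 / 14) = 315 / 1034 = 0.30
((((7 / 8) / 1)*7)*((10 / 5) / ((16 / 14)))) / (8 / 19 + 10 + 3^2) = 6517 / 11808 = 0.55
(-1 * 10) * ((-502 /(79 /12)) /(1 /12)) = 722880 /79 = 9150.38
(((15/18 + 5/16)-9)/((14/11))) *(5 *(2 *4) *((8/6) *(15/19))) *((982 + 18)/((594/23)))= -108387500/10773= -10061.03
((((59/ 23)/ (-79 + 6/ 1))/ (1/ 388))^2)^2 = 274621761778544896/ 7946992159681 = 34556.69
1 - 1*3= -2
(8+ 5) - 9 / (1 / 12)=-95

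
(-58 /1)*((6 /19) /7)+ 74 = 9494 /133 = 71.38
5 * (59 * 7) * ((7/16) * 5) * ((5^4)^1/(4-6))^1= -45171875/32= -1411621.09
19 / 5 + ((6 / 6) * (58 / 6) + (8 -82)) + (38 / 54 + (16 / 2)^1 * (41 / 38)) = -131323 / 2565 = -51.20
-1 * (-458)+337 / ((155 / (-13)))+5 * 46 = 102259 / 155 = 659.74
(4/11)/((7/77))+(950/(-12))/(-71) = 2179/426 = 5.12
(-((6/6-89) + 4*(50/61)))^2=26708224/3721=7177.70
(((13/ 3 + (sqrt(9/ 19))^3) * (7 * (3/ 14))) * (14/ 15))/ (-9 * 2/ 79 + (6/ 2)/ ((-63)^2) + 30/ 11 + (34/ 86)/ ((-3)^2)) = 9343506249 * sqrt(19)/ 227018290330 + 115351929/ 48373810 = 2.56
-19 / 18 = -1.06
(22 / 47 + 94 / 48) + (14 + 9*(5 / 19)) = 402811 / 21432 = 18.79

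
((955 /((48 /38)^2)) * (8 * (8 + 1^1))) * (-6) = -1034265 /4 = -258566.25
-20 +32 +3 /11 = 135 /11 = 12.27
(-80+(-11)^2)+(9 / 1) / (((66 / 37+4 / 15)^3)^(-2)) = 2305105896763460809 / 3247247486390625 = 709.86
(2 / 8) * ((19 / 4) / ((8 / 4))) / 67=19 / 2144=0.01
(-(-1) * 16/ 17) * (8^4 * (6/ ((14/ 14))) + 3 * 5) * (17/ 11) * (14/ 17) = 5508384/ 187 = 29456.60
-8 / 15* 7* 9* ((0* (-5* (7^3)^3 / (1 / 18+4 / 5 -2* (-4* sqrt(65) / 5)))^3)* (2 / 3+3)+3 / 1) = -504 / 5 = -100.80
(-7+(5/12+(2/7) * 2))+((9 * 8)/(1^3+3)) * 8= 11591/84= 137.99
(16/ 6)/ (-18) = -0.15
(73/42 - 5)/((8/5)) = -685/336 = -2.04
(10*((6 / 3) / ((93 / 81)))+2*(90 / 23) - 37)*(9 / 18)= -8381 / 1426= -5.88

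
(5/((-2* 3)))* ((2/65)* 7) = -7/39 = -0.18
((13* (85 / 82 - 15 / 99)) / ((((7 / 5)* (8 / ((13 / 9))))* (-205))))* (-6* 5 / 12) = 2023775 / 111833568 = 0.02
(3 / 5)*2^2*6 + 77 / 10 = 221 / 10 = 22.10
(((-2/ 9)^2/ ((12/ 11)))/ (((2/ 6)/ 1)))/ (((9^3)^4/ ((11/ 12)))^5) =1771561/ 36219447022812927502912121430259257340963466011471383887145864192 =0.00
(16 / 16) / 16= 1 / 16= 0.06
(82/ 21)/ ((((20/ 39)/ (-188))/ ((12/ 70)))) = -300612/ 1225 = -245.40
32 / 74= 16 / 37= 0.43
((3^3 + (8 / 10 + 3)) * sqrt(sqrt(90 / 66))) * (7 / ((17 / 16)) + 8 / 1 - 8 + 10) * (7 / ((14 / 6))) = 11844 * 11^(3 / 4) * 15^(1 / 4) / 85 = 1656.33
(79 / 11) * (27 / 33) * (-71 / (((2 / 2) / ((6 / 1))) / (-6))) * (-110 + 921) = 1473843276 / 121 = 12180522.94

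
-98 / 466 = -49 / 233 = -0.21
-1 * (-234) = 234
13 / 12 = 1.08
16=16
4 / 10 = 2 / 5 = 0.40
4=4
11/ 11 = 1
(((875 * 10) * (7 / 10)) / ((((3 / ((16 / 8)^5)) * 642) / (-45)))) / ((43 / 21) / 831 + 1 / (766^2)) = -5017344688440000 / 2701531613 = -1857222.28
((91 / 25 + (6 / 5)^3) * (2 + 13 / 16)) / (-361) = -6039 / 144400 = -0.04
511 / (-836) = -511 / 836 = -0.61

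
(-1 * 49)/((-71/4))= 196/71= 2.76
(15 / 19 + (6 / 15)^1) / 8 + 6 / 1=4673 / 760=6.15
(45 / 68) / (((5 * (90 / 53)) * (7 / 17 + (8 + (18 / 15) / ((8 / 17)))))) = 53 / 7454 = 0.01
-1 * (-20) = 20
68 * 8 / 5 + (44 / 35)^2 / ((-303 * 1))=40381904 / 371175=108.79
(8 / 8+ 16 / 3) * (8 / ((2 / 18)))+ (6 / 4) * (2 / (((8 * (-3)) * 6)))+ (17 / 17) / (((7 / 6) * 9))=153241 / 336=456.07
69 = 69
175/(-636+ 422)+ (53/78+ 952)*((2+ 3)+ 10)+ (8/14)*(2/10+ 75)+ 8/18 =6280127116/438165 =14332.79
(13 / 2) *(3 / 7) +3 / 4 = 99 / 28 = 3.54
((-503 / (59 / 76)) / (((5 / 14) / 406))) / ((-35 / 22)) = 682904992 / 1475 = 462986.44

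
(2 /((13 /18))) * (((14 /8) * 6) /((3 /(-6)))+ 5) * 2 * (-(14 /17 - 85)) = -1648512 /221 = -7459.33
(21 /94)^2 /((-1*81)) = -49 /79524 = -0.00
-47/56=-0.84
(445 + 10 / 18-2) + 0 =3992 / 9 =443.56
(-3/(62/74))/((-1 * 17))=111/527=0.21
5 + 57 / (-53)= 208 / 53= 3.92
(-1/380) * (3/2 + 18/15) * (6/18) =-9/3800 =-0.00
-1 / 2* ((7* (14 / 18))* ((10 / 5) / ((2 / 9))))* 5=-245 / 2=-122.50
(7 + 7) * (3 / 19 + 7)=1904 / 19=100.21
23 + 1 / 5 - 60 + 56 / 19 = -3216 / 95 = -33.85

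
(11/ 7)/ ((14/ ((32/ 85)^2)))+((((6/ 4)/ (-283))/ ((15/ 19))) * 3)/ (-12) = 14096143/ 801512600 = 0.02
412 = 412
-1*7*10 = -70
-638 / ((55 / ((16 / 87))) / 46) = -1472 / 15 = -98.13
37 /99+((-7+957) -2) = 93889 /99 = 948.37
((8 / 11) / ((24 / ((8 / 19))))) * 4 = 32 / 627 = 0.05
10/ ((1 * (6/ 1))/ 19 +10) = 95/ 98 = 0.97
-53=-53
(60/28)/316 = 15/2212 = 0.01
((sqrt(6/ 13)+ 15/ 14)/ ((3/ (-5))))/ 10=-0.29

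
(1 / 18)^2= 1 / 324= 0.00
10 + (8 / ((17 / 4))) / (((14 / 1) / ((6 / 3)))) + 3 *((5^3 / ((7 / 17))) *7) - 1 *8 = 758895 / 119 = 6377.27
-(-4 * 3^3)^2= -11664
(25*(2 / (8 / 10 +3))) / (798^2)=125 / 6049638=0.00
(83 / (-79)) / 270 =-83 / 21330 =-0.00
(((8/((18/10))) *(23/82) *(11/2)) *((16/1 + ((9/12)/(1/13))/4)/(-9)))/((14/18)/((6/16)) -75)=33925/176136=0.19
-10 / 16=-5 / 8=-0.62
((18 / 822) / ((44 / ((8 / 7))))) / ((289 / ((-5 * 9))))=-270 / 3048661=-0.00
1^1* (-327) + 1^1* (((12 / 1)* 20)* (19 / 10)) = 129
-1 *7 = -7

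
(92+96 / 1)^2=35344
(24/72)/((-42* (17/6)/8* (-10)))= 4/1785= 0.00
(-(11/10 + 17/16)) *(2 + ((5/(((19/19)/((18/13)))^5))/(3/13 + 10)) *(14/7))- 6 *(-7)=4090033471/151944520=26.92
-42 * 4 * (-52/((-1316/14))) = -4368/47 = -92.94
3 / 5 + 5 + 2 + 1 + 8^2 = 363 / 5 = 72.60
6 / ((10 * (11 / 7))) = 21 / 55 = 0.38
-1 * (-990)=990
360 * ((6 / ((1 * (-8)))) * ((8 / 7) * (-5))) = 10800 / 7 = 1542.86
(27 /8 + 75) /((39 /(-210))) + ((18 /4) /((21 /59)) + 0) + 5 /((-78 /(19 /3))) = -1342447 /3276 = -409.78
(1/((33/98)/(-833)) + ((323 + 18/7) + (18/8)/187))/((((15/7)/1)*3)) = -33743519/100980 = -334.16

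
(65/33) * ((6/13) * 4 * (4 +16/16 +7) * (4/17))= 1920/187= 10.27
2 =2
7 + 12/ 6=9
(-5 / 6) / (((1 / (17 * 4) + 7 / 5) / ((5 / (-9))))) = 4250 / 12987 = 0.33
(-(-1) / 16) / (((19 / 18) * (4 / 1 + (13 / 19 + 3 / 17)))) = 153 / 12560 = 0.01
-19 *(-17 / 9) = 323 / 9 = 35.89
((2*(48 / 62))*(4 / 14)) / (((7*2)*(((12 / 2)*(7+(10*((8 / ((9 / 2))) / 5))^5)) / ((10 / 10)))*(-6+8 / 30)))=-708588 / 443734631935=-0.00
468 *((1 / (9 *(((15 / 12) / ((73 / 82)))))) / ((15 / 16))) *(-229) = -27817088 / 3075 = -9046.21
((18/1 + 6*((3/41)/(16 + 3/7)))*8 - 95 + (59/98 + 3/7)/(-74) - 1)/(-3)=-1648106441/102579540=-16.07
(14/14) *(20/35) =4/7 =0.57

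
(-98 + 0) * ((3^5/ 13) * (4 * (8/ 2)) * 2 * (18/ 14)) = -979776/ 13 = -75367.38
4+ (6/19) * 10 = 136/19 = 7.16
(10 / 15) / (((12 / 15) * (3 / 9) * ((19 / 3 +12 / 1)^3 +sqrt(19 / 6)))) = 22460625 / 55361276633- 1215 * sqrt(114) / 110722553266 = 0.00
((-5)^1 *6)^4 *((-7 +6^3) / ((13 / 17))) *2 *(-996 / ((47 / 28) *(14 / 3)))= -34397019360000 / 611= -56296267364.98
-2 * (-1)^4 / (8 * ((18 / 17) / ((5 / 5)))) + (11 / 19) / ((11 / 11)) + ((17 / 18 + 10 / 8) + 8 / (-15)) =1523 / 760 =2.00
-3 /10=-0.30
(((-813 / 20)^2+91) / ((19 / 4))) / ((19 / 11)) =7671059 / 36100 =212.49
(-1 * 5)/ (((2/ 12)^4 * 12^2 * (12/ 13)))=-195/ 4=-48.75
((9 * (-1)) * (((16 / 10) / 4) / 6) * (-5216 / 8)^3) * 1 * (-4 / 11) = -3326013696 / 55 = -60472976.29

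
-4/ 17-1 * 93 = -1585/ 17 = -93.24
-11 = -11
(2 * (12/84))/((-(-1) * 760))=1/2660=0.00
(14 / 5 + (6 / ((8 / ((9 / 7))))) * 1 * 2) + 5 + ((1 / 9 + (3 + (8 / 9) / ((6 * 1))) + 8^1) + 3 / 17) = 680009 / 32130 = 21.16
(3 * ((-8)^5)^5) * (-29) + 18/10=16433835360386365343662089/5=3286767072077273068732418.00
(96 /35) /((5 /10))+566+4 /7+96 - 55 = 21457 /35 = 613.06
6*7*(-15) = -630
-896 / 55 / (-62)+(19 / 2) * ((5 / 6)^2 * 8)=813907 / 15345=53.04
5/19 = 0.26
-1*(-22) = 22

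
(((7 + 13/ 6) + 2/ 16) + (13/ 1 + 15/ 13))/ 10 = 2.34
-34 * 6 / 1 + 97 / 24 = -4799 / 24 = -199.96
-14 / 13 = -1.08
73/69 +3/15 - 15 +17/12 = -17009/1380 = -12.33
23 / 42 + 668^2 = 18741431 / 42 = 446224.55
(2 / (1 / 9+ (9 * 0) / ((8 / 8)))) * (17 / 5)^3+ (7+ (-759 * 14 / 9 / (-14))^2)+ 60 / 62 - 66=270684086 / 34875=7761.55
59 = 59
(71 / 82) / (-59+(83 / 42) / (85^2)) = -10772475 / 734042147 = -0.01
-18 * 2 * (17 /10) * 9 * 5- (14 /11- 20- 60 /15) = -30044 /11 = -2731.27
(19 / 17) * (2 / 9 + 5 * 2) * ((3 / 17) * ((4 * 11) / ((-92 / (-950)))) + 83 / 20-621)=-6131.38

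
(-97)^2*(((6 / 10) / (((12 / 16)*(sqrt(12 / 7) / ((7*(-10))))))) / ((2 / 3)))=-131726*sqrt(21)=-603644.37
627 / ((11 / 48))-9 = 2727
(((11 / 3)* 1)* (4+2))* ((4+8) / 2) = 132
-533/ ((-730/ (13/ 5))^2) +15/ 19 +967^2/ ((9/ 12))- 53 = 946747310495611/ 759382500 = 1246733.12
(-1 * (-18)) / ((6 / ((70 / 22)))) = 105 / 11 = 9.55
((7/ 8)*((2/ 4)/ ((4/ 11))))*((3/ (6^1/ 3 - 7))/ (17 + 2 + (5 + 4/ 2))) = -0.03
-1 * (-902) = 902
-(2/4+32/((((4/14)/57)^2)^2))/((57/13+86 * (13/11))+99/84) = -202962426877210/429227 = -472855684.47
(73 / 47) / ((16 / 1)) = 0.10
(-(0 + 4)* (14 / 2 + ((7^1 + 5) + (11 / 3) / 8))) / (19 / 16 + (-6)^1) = 16.17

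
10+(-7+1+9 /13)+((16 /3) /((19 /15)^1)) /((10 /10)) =2199 /247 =8.90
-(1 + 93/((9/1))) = -34/3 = -11.33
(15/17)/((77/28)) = 60/187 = 0.32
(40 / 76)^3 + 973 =6674807 / 6859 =973.15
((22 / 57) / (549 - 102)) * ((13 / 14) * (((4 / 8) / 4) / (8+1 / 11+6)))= 1573 / 221157720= 0.00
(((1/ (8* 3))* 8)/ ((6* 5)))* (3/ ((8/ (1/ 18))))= 1/ 4320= 0.00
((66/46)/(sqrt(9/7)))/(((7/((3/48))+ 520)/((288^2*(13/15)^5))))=522780544*sqrt(7)/17034375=81.20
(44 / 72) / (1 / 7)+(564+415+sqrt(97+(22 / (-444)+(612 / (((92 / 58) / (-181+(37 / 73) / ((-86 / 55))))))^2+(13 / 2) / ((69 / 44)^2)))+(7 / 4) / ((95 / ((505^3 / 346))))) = 1855430527 / 236664+sqrt(1257299457043978542511982) / 16027734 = 77799.52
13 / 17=0.76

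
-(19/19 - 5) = 4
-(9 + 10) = -19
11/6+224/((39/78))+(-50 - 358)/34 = 2627/6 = 437.83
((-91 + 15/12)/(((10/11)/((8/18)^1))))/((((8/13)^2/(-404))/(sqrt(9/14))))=67405481 * sqrt(14)/6720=37530.98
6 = 6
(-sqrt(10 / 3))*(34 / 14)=-17*sqrt(30) / 21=-4.43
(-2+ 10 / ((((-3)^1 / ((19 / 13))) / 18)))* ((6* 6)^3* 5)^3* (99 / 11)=-133221273159794688000 / 13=-10247790243061129846.15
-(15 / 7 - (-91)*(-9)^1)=5718 / 7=816.86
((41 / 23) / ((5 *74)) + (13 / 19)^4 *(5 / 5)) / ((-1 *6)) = -248397271 / 6654190260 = -0.04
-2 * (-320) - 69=571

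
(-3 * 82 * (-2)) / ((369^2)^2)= 4 / 150730227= 0.00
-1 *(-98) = 98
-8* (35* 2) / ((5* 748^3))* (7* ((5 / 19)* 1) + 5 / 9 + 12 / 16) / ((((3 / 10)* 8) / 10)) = -376775 / 107347556448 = -0.00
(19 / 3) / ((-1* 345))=-19 / 1035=-0.02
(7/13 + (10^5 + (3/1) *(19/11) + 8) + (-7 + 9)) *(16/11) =145477.41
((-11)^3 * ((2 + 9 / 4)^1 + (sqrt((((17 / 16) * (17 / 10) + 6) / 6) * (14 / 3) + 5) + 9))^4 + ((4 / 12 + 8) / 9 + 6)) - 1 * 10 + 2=-117594350459099 / 2073600 - 18958642879 * sqrt(159430) / 172800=-100517744.63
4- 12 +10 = 2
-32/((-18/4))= 64/9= 7.11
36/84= 3/7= 0.43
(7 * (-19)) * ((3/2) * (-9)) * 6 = 10773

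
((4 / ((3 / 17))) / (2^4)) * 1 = 1.42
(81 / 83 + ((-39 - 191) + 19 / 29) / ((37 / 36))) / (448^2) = -19786275 / 17874497536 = -0.00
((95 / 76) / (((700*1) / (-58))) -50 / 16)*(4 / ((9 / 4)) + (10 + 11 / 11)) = -2599 / 63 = -41.25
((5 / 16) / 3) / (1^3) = 5 / 48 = 0.10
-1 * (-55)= 55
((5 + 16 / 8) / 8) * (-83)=-581 / 8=-72.62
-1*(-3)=3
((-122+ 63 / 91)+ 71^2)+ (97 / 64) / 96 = 392946925 / 79872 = 4919.71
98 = 98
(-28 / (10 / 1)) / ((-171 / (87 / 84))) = 29 / 1710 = 0.02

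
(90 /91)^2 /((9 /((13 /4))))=225 /637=0.35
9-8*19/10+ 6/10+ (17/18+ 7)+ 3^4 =7501/90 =83.34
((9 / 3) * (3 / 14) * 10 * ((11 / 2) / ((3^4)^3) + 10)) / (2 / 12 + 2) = 53144155 / 1791153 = 29.67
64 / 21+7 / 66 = 1457 / 462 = 3.15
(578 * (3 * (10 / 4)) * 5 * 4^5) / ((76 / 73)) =405062400 / 19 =21319073.68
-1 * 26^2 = -676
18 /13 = 1.38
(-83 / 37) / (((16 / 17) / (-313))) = 441643 / 592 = 746.02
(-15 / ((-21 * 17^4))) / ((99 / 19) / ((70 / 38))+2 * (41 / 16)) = 200 / 186001267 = 0.00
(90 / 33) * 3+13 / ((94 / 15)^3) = 75235185 / 9136424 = 8.23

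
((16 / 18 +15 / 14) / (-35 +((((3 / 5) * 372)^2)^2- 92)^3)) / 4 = 0.00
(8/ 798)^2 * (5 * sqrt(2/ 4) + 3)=16/ 53067 + 40 * sqrt(2)/ 159201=0.00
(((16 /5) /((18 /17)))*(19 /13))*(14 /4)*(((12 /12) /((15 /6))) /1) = 18088 /2925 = 6.18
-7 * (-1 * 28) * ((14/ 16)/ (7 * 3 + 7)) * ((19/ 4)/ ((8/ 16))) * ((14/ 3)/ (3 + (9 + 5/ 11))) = 71687/ 3288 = 21.80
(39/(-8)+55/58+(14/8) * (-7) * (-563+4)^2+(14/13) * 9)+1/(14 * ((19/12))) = -1535472431625/401128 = -3827886.44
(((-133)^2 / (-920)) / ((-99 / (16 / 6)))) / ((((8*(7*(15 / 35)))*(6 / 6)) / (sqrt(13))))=17689*sqrt(13) / 819720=0.08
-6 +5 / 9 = -49 / 9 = -5.44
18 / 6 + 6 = 9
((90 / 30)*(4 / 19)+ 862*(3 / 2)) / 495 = 2731 / 1045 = 2.61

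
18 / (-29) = -18 / 29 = -0.62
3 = 3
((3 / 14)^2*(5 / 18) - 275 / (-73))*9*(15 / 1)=14602275 / 28616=510.28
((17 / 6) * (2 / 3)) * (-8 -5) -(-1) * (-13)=-338 / 9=-37.56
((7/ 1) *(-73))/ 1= -511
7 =7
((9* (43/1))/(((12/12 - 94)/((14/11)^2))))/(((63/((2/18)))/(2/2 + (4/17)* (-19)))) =71036/1721709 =0.04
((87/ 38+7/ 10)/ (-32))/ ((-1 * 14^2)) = 71/ 148960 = 0.00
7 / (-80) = -7 / 80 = -0.09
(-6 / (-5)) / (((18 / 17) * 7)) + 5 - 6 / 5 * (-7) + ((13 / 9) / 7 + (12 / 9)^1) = 4757 / 315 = 15.10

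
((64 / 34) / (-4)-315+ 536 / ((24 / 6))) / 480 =-617 / 1632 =-0.38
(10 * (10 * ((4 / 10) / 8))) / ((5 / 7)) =7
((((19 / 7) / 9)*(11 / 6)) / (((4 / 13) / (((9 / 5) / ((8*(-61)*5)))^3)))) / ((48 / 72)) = -220077 / 203374976000000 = -0.00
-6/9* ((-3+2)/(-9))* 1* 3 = -2/9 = -0.22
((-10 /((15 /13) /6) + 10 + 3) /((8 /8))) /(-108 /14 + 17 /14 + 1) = 78 /11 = 7.09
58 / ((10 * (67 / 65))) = 377 / 67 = 5.63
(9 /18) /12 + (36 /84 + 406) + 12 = 70303 /168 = 418.47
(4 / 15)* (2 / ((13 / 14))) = 112 / 195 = 0.57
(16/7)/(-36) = -4/63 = -0.06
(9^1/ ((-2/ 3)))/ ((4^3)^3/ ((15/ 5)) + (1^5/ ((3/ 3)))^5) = -81/ 524294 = -0.00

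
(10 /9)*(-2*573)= -3820 /3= -1273.33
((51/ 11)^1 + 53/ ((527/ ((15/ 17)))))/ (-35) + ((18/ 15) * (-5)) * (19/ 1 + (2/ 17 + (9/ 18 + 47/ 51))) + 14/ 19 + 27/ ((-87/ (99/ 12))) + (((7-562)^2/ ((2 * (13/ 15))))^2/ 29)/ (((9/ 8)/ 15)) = 2664826941897510630633/ 183535686620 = 14519393971.67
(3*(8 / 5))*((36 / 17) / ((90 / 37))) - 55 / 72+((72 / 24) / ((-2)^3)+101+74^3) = 6201519011 / 15300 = 405328.04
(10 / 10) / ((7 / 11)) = 11 / 7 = 1.57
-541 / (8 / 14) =-946.75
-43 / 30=-1.43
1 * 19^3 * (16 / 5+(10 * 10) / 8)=1076863 / 10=107686.30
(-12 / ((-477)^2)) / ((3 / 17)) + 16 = 3640396 / 227529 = 16.00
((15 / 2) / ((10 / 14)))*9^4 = 137781 / 2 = 68890.50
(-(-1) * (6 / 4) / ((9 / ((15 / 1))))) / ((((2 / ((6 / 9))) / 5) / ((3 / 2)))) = 25 / 4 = 6.25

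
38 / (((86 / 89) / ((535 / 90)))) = 180937 / 774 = 233.77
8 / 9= 0.89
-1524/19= -80.21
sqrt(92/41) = 2 * sqrt(943)/41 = 1.50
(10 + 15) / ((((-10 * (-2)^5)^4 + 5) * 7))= 5 / 14680064007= 0.00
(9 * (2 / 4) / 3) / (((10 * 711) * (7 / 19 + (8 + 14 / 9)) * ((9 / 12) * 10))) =0.00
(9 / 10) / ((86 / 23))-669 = -575133 / 860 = -668.76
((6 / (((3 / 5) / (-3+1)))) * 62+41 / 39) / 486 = -48319 / 18954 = -2.55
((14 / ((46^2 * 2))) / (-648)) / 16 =-7 / 21938688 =-0.00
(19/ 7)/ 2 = 19/ 14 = 1.36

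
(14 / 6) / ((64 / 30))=35 / 32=1.09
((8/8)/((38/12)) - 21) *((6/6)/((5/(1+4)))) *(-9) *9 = 31833/19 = 1675.42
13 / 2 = 6.50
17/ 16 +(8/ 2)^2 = 273/ 16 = 17.06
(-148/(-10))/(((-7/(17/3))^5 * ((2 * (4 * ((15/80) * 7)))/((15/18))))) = -0.41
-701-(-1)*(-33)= -734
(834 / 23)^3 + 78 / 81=15662846350 / 328509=47678.59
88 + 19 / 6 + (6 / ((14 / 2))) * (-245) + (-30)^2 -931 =-899 / 6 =-149.83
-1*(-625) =625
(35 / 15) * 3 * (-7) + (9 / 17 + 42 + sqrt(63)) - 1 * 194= -3408 / 17 + 3 * sqrt(7)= -192.53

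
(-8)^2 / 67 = 64 / 67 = 0.96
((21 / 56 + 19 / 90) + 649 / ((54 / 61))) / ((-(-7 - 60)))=792413 / 72360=10.95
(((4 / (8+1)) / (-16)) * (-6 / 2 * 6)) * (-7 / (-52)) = 7 / 104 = 0.07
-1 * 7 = -7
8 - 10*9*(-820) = 73808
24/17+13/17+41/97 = 4286/1649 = 2.60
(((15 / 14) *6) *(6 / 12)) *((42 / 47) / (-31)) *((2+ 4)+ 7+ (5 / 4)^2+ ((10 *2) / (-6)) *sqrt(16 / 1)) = -2655 / 23312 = -0.11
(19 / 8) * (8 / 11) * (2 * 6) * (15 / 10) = 31.09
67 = 67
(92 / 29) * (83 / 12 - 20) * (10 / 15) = -7222 / 261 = -27.67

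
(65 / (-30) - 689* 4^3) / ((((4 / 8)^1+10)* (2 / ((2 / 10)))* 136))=-264589 / 85680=-3.09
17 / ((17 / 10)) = 10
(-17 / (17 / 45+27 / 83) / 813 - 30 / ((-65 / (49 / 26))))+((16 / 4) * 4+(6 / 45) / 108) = 31550657992 / 1873408095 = 16.84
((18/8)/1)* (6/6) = 9/4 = 2.25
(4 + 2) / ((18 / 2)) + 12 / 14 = 32 / 21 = 1.52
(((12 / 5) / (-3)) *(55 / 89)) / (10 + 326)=-11 / 7476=-0.00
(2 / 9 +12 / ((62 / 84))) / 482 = 0.03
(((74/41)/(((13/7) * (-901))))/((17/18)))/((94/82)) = -9324/9358687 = -0.00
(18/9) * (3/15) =2/5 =0.40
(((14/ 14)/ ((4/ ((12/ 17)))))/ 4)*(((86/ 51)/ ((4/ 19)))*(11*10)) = 44935/ 1156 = 38.87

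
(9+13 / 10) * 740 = 7622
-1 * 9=-9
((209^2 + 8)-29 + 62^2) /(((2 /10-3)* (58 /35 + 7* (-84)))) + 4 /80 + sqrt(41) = sqrt(41) + 5948261 /205220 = 35.39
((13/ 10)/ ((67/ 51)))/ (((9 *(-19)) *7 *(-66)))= 221/ 17643780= 0.00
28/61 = 0.46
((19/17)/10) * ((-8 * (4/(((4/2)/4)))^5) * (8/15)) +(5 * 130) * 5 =-15779194/1275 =-12375.84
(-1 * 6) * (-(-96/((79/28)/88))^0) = 6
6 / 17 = 0.35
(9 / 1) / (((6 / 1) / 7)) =21 / 2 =10.50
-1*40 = -40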